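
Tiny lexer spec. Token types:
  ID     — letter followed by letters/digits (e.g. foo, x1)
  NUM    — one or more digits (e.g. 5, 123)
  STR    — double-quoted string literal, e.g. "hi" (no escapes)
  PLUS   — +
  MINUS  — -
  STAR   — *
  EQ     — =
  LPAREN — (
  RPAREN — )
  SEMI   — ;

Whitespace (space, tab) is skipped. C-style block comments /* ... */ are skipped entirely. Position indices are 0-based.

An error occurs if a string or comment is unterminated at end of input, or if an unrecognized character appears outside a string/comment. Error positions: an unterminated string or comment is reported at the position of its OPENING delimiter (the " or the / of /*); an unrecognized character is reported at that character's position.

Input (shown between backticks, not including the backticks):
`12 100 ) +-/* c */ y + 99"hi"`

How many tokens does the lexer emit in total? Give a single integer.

pos=0: emit NUM '12' (now at pos=2)
pos=3: emit NUM '100' (now at pos=6)
pos=7: emit RPAREN ')'
pos=9: emit PLUS '+'
pos=10: emit MINUS '-'
pos=11: enter COMMENT mode (saw '/*')
exit COMMENT mode (now at pos=18)
pos=19: emit ID 'y' (now at pos=20)
pos=21: emit PLUS '+'
pos=23: emit NUM '99' (now at pos=25)
pos=25: enter STRING mode
pos=25: emit STR "hi" (now at pos=29)
DONE. 9 tokens: [NUM, NUM, RPAREN, PLUS, MINUS, ID, PLUS, NUM, STR]

Answer: 9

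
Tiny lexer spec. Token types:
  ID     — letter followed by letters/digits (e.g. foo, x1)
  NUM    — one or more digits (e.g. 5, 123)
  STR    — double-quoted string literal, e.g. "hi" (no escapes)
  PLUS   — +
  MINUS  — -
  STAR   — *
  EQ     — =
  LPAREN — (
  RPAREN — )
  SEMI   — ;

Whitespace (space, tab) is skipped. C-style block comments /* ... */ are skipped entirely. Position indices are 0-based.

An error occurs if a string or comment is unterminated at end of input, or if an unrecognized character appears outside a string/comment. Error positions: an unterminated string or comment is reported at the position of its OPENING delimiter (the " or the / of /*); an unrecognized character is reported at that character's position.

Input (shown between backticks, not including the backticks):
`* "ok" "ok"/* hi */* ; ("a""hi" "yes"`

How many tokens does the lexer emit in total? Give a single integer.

Answer: 9

Derivation:
pos=0: emit STAR '*'
pos=2: enter STRING mode
pos=2: emit STR "ok" (now at pos=6)
pos=7: enter STRING mode
pos=7: emit STR "ok" (now at pos=11)
pos=11: enter COMMENT mode (saw '/*')
exit COMMENT mode (now at pos=19)
pos=19: emit STAR '*'
pos=21: emit SEMI ';'
pos=23: emit LPAREN '('
pos=24: enter STRING mode
pos=24: emit STR "a" (now at pos=27)
pos=27: enter STRING mode
pos=27: emit STR "hi" (now at pos=31)
pos=32: enter STRING mode
pos=32: emit STR "yes" (now at pos=37)
DONE. 9 tokens: [STAR, STR, STR, STAR, SEMI, LPAREN, STR, STR, STR]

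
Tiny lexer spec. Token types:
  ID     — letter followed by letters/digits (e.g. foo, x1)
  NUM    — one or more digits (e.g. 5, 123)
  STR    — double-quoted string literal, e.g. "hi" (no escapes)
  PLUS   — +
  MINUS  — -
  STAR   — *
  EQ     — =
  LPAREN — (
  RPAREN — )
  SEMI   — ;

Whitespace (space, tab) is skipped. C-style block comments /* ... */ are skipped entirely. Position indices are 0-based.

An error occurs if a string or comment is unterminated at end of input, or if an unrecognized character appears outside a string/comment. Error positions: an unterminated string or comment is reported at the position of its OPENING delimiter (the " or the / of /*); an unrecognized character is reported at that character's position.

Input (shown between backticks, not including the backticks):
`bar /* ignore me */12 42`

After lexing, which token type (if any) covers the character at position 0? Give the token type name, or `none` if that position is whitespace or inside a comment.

Answer: ID

Derivation:
pos=0: emit ID 'bar' (now at pos=3)
pos=4: enter COMMENT mode (saw '/*')
exit COMMENT mode (now at pos=19)
pos=19: emit NUM '12' (now at pos=21)
pos=22: emit NUM '42' (now at pos=24)
DONE. 3 tokens: [ID, NUM, NUM]
Position 0: char is 'b' -> ID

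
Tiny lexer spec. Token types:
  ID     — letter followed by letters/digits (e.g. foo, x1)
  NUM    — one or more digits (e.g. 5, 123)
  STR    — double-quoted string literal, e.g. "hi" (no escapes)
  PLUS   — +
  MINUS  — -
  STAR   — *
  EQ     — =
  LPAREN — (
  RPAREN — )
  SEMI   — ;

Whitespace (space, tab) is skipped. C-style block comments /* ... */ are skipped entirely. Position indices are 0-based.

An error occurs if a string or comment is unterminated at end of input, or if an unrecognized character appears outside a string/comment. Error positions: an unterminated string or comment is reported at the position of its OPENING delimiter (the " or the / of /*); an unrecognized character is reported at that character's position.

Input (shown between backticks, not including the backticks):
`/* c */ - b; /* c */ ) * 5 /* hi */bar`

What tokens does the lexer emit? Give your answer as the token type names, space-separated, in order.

pos=0: enter COMMENT mode (saw '/*')
exit COMMENT mode (now at pos=7)
pos=8: emit MINUS '-'
pos=10: emit ID 'b' (now at pos=11)
pos=11: emit SEMI ';'
pos=13: enter COMMENT mode (saw '/*')
exit COMMENT mode (now at pos=20)
pos=21: emit RPAREN ')'
pos=23: emit STAR '*'
pos=25: emit NUM '5' (now at pos=26)
pos=27: enter COMMENT mode (saw '/*')
exit COMMENT mode (now at pos=35)
pos=35: emit ID 'bar' (now at pos=38)
DONE. 7 tokens: [MINUS, ID, SEMI, RPAREN, STAR, NUM, ID]

Answer: MINUS ID SEMI RPAREN STAR NUM ID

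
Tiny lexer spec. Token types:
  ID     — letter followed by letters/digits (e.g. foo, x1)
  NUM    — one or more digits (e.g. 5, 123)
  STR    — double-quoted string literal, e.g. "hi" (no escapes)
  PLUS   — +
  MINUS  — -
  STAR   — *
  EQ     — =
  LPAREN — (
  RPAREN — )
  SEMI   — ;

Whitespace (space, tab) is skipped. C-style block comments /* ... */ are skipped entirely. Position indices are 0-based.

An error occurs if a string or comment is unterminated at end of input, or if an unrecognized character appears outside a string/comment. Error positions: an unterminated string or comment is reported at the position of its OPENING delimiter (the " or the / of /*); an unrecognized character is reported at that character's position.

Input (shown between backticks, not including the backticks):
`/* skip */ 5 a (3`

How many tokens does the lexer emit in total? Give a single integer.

Answer: 4

Derivation:
pos=0: enter COMMENT mode (saw '/*')
exit COMMENT mode (now at pos=10)
pos=11: emit NUM '5' (now at pos=12)
pos=13: emit ID 'a' (now at pos=14)
pos=15: emit LPAREN '('
pos=16: emit NUM '3' (now at pos=17)
DONE. 4 tokens: [NUM, ID, LPAREN, NUM]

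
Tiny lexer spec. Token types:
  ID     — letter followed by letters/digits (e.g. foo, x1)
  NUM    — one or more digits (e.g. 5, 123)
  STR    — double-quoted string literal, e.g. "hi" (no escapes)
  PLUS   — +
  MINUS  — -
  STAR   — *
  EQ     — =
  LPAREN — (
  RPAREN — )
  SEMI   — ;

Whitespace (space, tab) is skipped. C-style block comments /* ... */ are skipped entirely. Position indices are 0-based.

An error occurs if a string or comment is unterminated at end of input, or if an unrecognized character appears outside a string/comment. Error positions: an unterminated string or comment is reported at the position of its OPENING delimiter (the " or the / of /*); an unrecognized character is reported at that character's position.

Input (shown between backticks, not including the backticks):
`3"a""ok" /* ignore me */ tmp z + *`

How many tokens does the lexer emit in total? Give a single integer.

pos=0: emit NUM '3' (now at pos=1)
pos=1: enter STRING mode
pos=1: emit STR "a" (now at pos=4)
pos=4: enter STRING mode
pos=4: emit STR "ok" (now at pos=8)
pos=9: enter COMMENT mode (saw '/*')
exit COMMENT mode (now at pos=24)
pos=25: emit ID 'tmp' (now at pos=28)
pos=29: emit ID 'z' (now at pos=30)
pos=31: emit PLUS '+'
pos=33: emit STAR '*'
DONE. 7 tokens: [NUM, STR, STR, ID, ID, PLUS, STAR]

Answer: 7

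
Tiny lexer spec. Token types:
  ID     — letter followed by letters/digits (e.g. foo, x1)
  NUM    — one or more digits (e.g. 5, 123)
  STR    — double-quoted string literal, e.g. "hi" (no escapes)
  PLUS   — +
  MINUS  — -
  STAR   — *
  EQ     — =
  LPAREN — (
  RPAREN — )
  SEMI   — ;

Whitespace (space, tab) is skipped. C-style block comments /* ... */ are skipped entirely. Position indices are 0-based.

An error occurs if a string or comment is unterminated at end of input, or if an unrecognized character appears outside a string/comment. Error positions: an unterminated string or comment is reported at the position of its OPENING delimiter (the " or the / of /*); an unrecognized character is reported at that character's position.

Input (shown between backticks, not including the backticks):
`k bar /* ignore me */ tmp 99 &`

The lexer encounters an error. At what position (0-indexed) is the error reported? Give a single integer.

Answer: 29

Derivation:
pos=0: emit ID 'k' (now at pos=1)
pos=2: emit ID 'bar' (now at pos=5)
pos=6: enter COMMENT mode (saw '/*')
exit COMMENT mode (now at pos=21)
pos=22: emit ID 'tmp' (now at pos=25)
pos=26: emit NUM '99' (now at pos=28)
pos=29: ERROR — unrecognized char '&'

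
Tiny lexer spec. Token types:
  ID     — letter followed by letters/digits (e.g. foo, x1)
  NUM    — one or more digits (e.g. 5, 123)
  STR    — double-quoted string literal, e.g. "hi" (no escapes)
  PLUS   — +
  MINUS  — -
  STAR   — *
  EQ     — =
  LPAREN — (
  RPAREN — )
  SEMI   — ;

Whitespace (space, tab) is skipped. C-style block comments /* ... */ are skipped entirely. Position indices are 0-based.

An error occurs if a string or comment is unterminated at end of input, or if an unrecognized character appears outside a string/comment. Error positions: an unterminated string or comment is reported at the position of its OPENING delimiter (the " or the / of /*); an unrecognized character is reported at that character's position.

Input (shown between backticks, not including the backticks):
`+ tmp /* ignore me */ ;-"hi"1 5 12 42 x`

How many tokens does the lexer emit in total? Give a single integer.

pos=0: emit PLUS '+'
pos=2: emit ID 'tmp' (now at pos=5)
pos=6: enter COMMENT mode (saw '/*')
exit COMMENT mode (now at pos=21)
pos=22: emit SEMI ';'
pos=23: emit MINUS '-'
pos=24: enter STRING mode
pos=24: emit STR "hi" (now at pos=28)
pos=28: emit NUM '1' (now at pos=29)
pos=30: emit NUM '5' (now at pos=31)
pos=32: emit NUM '12' (now at pos=34)
pos=35: emit NUM '42' (now at pos=37)
pos=38: emit ID 'x' (now at pos=39)
DONE. 10 tokens: [PLUS, ID, SEMI, MINUS, STR, NUM, NUM, NUM, NUM, ID]

Answer: 10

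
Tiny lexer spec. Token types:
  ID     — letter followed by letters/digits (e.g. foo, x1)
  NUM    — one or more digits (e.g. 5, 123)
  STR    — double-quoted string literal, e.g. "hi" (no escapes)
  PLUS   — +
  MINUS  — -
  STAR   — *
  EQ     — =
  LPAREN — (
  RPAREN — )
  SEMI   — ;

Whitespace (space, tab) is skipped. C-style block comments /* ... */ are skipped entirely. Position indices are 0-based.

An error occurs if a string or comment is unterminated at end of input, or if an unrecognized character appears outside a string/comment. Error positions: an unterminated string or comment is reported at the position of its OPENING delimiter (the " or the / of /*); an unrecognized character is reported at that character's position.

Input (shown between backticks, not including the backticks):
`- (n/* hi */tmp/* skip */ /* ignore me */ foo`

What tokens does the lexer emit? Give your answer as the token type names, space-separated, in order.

pos=0: emit MINUS '-'
pos=2: emit LPAREN '('
pos=3: emit ID 'n' (now at pos=4)
pos=4: enter COMMENT mode (saw '/*')
exit COMMENT mode (now at pos=12)
pos=12: emit ID 'tmp' (now at pos=15)
pos=15: enter COMMENT mode (saw '/*')
exit COMMENT mode (now at pos=25)
pos=26: enter COMMENT mode (saw '/*')
exit COMMENT mode (now at pos=41)
pos=42: emit ID 'foo' (now at pos=45)
DONE. 5 tokens: [MINUS, LPAREN, ID, ID, ID]

Answer: MINUS LPAREN ID ID ID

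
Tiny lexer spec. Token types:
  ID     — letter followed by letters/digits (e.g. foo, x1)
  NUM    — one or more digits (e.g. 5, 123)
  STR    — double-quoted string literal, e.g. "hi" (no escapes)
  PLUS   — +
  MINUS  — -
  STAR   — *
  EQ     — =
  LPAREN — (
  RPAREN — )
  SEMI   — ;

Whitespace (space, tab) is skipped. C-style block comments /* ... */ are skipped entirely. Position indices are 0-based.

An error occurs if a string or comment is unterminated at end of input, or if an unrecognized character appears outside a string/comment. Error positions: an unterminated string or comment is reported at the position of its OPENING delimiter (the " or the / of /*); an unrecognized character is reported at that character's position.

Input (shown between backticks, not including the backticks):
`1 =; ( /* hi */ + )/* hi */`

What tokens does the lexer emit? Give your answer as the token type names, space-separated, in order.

Answer: NUM EQ SEMI LPAREN PLUS RPAREN

Derivation:
pos=0: emit NUM '1' (now at pos=1)
pos=2: emit EQ '='
pos=3: emit SEMI ';'
pos=5: emit LPAREN '('
pos=7: enter COMMENT mode (saw '/*')
exit COMMENT mode (now at pos=15)
pos=16: emit PLUS '+'
pos=18: emit RPAREN ')'
pos=19: enter COMMENT mode (saw '/*')
exit COMMENT mode (now at pos=27)
DONE. 6 tokens: [NUM, EQ, SEMI, LPAREN, PLUS, RPAREN]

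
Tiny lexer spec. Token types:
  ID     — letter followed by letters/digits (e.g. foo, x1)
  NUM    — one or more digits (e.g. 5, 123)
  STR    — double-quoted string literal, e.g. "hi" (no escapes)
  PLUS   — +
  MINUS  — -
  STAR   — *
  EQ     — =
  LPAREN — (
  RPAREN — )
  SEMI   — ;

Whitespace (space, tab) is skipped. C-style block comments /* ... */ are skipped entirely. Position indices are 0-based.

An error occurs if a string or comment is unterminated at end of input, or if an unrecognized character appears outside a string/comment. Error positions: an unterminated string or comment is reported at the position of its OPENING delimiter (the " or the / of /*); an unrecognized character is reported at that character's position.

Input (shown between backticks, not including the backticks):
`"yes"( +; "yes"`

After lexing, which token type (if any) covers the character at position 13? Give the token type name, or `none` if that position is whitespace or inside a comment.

pos=0: enter STRING mode
pos=0: emit STR "yes" (now at pos=5)
pos=5: emit LPAREN '('
pos=7: emit PLUS '+'
pos=8: emit SEMI ';'
pos=10: enter STRING mode
pos=10: emit STR "yes" (now at pos=15)
DONE. 5 tokens: [STR, LPAREN, PLUS, SEMI, STR]
Position 13: char is 's' -> STR

Answer: STR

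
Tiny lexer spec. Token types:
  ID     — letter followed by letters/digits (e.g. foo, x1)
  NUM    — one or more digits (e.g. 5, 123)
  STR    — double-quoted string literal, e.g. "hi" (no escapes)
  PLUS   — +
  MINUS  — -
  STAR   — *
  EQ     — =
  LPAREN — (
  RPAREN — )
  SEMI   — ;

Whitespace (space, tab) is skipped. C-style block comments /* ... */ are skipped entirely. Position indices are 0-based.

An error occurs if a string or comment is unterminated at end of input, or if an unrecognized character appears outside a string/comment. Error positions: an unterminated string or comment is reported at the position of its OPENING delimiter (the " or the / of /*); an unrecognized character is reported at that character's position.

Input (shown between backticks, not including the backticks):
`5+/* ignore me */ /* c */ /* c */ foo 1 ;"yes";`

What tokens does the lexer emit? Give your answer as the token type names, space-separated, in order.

Answer: NUM PLUS ID NUM SEMI STR SEMI

Derivation:
pos=0: emit NUM '5' (now at pos=1)
pos=1: emit PLUS '+'
pos=2: enter COMMENT mode (saw '/*')
exit COMMENT mode (now at pos=17)
pos=18: enter COMMENT mode (saw '/*')
exit COMMENT mode (now at pos=25)
pos=26: enter COMMENT mode (saw '/*')
exit COMMENT mode (now at pos=33)
pos=34: emit ID 'foo' (now at pos=37)
pos=38: emit NUM '1' (now at pos=39)
pos=40: emit SEMI ';'
pos=41: enter STRING mode
pos=41: emit STR "yes" (now at pos=46)
pos=46: emit SEMI ';'
DONE. 7 tokens: [NUM, PLUS, ID, NUM, SEMI, STR, SEMI]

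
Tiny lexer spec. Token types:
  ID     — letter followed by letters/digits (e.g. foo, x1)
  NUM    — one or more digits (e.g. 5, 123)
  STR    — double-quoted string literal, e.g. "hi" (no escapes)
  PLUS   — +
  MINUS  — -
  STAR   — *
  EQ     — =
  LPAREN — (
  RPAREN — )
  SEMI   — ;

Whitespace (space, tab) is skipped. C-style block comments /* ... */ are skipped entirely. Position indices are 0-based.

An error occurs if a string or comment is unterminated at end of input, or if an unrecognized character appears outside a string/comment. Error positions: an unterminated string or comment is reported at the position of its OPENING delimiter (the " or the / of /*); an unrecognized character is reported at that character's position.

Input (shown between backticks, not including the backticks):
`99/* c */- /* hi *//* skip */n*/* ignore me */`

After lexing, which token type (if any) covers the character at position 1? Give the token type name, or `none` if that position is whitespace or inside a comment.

pos=0: emit NUM '99' (now at pos=2)
pos=2: enter COMMENT mode (saw '/*')
exit COMMENT mode (now at pos=9)
pos=9: emit MINUS '-'
pos=11: enter COMMENT mode (saw '/*')
exit COMMENT mode (now at pos=19)
pos=19: enter COMMENT mode (saw '/*')
exit COMMENT mode (now at pos=29)
pos=29: emit ID 'n' (now at pos=30)
pos=30: emit STAR '*'
pos=31: enter COMMENT mode (saw '/*')
exit COMMENT mode (now at pos=46)
DONE. 4 tokens: [NUM, MINUS, ID, STAR]
Position 1: char is '9' -> NUM

Answer: NUM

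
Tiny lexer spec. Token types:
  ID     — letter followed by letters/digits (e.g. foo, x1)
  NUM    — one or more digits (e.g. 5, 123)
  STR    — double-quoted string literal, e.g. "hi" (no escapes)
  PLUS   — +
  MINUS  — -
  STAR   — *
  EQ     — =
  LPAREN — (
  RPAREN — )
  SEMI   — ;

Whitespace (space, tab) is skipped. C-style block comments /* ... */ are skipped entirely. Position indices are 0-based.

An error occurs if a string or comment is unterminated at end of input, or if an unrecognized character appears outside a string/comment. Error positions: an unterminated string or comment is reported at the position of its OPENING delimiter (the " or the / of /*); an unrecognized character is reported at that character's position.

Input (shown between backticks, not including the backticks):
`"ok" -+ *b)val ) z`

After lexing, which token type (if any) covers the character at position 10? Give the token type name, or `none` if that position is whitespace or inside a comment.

Answer: RPAREN

Derivation:
pos=0: enter STRING mode
pos=0: emit STR "ok" (now at pos=4)
pos=5: emit MINUS '-'
pos=6: emit PLUS '+'
pos=8: emit STAR '*'
pos=9: emit ID 'b' (now at pos=10)
pos=10: emit RPAREN ')'
pos=11: emit ID 'val' (now at pos=14)
pos=15: emit RPAREN ')'
pos=17: emit ID 'z' (now at pos=18)
DONE. 9 tokens: [STR, MINUS, PLUS, STAR, ID, RPAREN, ID, RPAREN, ID]
Position 10: char is ')' -> RPAREN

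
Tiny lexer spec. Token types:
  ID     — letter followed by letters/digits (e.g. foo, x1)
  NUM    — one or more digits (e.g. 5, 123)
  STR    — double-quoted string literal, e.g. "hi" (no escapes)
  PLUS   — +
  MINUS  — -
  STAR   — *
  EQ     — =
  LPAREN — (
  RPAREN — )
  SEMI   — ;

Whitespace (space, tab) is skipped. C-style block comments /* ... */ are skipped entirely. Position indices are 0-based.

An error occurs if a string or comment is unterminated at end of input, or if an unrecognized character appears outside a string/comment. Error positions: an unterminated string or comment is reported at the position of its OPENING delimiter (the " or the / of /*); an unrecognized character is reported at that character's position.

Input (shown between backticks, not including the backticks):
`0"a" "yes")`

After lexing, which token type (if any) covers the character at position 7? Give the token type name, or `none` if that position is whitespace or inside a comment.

pos=0: emit NUM '0' (now at pos=1)
pos=1: enter STRING mode
pos=1: emit STR "a" (now at pos=4)
pos=5: enter STRING mode
pos=5: emit STR "yes" (now at pos=10)
pos=10: emit RPAREN ')'
DONE. 4 tokens: [NUM, STR, STR, RPAREN]
Position 7: char is 'e' -> STR

Answer: STR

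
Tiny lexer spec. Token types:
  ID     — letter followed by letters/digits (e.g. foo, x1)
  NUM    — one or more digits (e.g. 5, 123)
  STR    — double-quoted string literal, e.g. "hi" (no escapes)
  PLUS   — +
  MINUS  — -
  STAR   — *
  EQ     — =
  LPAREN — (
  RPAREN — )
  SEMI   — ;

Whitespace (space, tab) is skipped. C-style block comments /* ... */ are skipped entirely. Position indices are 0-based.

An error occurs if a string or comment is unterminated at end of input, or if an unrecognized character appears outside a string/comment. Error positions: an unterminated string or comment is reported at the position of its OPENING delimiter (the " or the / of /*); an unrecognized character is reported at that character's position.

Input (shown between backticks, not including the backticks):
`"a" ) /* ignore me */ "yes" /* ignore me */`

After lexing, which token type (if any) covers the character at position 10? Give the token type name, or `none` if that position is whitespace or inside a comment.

Answer: none

Derivation:
pos=0: enter STRING mode
pos=0: emit STR "a" (now at pos=3)
pos=4: emit RPAREN ')'
pos=6: enter COMMENT mode (saw '/*')
exit COMMENT mode (now at pos=21)
pos=22: enter STRING mode
pos=22: emit STR "yes" (now at pos=27)
pos=28: enter COMMENT mode (saw '/*')
exit COMMENT mode (now at pos=43)
DONE. 3 tokens: [STR, RPAREN, STR]
Position 10: char is 'g' -> none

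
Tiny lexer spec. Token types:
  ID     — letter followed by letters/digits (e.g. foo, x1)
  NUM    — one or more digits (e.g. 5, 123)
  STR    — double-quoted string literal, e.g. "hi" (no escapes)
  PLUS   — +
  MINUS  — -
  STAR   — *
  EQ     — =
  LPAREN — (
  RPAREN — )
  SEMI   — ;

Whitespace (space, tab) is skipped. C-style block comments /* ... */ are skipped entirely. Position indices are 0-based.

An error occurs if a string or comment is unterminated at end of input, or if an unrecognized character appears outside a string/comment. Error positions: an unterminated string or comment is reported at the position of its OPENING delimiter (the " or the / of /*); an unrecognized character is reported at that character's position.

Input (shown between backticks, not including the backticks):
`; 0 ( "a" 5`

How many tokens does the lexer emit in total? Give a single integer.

Answer: 5

Derivation:
pos=0: emit SEMI ';'
pos=2: emit NUM '0' (now at pos=3)
pos=4: emit LPAREN '('
pos=6: enter STRING mode
pos=6: emit STR "a" (now at pos=9)
pos=10: emit NUM '5' (now at pos=11)
DONE. 5 tokens: [SEMI, NUM, LPAREN, STR, NUM]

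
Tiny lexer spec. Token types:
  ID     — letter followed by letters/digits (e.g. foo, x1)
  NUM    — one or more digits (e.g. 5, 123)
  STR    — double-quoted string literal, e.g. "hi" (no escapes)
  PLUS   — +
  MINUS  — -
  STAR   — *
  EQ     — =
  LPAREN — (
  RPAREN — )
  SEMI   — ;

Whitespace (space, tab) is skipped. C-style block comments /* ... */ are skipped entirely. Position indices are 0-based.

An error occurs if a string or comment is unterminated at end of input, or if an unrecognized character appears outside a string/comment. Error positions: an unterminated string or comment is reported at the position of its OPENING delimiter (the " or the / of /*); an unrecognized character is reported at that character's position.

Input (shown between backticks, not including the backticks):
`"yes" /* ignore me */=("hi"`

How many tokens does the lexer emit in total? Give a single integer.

pos=0: enter STRING mode
pos=0: emit STR "yes" (now at pos=5)
pos=6: enter COMMENT mode (saw '/*')
exit COMMENT mode (now at pos=21)
pos=21: emit EQ '='
pos=22: emit LPAREN '('
pos=23: enter STRING mode
pos=23: emit STR "hi" (now at pos=27)
DONE. 4 tokens: [STR, EQ, LPAREN, STR]

Answer: 4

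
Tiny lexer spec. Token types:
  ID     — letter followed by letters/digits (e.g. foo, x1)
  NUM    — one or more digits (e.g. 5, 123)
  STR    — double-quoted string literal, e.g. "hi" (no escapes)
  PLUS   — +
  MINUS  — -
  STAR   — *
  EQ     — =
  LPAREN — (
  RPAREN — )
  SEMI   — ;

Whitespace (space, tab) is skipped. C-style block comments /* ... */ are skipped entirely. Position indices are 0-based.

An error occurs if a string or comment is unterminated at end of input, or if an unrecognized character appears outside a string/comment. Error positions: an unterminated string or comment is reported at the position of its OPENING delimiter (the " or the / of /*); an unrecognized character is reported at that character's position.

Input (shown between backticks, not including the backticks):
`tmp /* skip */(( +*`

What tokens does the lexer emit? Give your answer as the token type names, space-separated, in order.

pos=0: emit ID 'tmp' (now at pos=3)
pos=4: enter COMMENT mode (saw '/*')
exit COMMENT mode (now at pos=14)
pos=14: emit LPAREN '('
pos=15: emit LPAREN '('
pos=17: emit PLUS '+'
pos=18: emit STAR '*'
DONE. 5 tokens: [ID, LPAREN, LPAREN, PLUS, STAR]

Answer: ID LPAREN LPAREN PLUS STAR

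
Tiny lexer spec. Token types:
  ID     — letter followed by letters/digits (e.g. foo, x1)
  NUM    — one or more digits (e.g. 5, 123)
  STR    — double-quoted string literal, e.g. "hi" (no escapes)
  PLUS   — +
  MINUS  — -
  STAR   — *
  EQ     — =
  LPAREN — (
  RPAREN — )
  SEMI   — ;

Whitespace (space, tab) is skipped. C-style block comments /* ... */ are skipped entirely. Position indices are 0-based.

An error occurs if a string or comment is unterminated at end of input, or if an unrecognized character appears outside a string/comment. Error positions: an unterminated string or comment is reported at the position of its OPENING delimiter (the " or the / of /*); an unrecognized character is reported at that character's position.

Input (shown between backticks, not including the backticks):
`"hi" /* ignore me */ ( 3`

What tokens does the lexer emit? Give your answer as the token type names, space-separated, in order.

Answer: STR LPAREN NUM

Derivation:
pos=0: enter STRING mode
pos=0: emit STR "hi" (now at pos=4)
pos=5: enter COMMENT mode (saw '/*')
exit COMMENT mode (now at pos=20)
pos=21: emit LPAREN '('
pos=23: emit NUM '3' (now at pos=24)
DONE. 3 tokens: [STR, LPAREN, NUM]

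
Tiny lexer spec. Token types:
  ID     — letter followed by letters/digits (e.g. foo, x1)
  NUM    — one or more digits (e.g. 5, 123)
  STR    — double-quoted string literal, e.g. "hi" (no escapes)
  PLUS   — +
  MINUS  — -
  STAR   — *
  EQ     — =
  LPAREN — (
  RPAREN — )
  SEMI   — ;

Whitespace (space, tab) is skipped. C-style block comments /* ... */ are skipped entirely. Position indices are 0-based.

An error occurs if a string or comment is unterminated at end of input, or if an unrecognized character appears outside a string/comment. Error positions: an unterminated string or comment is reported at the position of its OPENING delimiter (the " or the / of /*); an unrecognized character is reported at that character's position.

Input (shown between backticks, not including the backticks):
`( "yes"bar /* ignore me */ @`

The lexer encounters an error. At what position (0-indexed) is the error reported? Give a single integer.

pos=0: emit LPAREN '('
pos=2: enter STRING mode
pos=2: emit STR "yes" (now at pos=7)
pos=7: emit ID 'bar' (now at pos=10)
pos=11: enter COMMENT mode (saw '/*')
exit COMMENT mode (now at pos=26)
pos=27: ERROR — unrecognized char '@'

Answer: 27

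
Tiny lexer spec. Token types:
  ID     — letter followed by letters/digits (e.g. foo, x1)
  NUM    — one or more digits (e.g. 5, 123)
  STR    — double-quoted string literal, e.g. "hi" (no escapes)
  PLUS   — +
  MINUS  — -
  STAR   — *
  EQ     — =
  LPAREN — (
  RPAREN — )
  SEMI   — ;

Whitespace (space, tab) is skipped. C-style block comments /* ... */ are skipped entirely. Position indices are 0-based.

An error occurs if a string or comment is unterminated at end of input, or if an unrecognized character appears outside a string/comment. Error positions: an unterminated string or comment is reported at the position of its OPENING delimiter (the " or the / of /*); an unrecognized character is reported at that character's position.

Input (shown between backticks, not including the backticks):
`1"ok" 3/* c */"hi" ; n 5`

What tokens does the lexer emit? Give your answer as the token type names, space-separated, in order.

Answer: NUM STR NUM STR SEMI ID NUM

Derivation:
pos=0: emit NUM '1' (now at pos=1)
pos=1: enter STRING mode
pos=1: emit STR "ok" (now at pos=5)
pos=6: emit NUM '3' (now at pos=7)
pos=7: enter COMMENT mode (saw '/*')
exit COMMENT mode (now at pos=14)
pos=14: enter STRING mode
pos=14: emit STR "hi" (now at pos=18)
pos=19: emit SEMI ';'
pos=21: emit ID 'n' (now at pos=22)
pos=23: emit NUM '5' (now at pos=24)
DONE. 7 tokens: [NUM, STR, NUM, STR, SEMI, ID, NUM]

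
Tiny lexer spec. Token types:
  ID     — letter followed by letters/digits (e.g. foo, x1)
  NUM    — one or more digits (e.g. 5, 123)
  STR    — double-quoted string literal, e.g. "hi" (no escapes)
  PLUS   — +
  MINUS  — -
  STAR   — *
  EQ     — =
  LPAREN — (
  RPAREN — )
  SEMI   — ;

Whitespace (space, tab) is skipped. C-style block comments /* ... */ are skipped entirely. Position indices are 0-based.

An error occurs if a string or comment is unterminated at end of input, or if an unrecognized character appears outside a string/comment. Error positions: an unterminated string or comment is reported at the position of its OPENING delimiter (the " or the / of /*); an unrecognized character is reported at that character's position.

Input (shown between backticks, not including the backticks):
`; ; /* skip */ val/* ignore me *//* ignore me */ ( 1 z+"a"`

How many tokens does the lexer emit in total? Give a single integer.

pos=0: emit SEMI ';'
pos=2: emit SEMI ';'
pos=4: enter COMMENT mode (saw '/*')
exit COMMENT mode (now at pos=14)
pos=15: emit ID 'val' (now at pos=18)
pos=18: enter COMMENT mode (saw '/*')
exit COMMENT mode (now at pos=33)
pos=33: enter COMMENT mode (saw '/*')
exit COMMENT mode (now at pos=48)
pos=49: emit LPAREN '('
pos=51: emit NUM '1' (now at pos=52)
pos=53: emit ID 'z' (now at pos=54)
pos=54: emit PLUS '+'
pos=55: enter STRING mode
pos=55: emit STR "a" (now at pos=58)
DONE. 8 tokens: [SEMI, SEMI, ID, LPAREN, NUM, ID, PLUS, STR]

Answer: 8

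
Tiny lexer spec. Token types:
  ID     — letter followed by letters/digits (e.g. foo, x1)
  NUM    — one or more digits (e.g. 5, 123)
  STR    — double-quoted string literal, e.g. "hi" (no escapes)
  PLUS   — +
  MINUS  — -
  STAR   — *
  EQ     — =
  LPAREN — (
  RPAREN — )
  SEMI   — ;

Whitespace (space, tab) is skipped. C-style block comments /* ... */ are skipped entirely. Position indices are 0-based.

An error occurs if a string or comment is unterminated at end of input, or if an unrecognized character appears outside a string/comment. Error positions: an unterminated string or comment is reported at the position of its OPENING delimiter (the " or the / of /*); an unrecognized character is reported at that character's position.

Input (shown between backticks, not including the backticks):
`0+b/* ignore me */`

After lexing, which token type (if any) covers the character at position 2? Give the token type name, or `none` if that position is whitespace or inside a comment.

pos=0: emit NUM '0' (now at pos=1)
pos=1: emit PLUS '+'
pos=2: emit ID 'b' (now at pos=3)
pos=3: enter COMMENT mode (saw '/*')
exit COMMENT mode (now at pos=18)
DONE. 3 tokens: [NUM, PLUS, ID]
Position 2: char is 'b' -> ID

Answer: ID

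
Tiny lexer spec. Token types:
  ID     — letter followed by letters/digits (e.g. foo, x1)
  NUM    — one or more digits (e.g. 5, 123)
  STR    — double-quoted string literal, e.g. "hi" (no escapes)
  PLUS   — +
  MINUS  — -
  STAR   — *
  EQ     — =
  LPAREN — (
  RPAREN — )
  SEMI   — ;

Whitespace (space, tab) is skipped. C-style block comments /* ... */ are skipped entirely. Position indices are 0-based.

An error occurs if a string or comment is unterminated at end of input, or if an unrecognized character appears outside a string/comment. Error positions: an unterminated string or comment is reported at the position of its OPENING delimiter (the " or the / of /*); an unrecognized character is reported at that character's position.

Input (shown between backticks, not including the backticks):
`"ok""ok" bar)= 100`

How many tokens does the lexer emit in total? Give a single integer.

Answer: 6

Derivation:
pos=0: enter STRING mode
pos=0: emit STR "ok" (now at pos=4)
pos=4: enter STRING mode
pos=4: emit STR "ok" (now at pos=8)
pos=9: emit ID 'bar' (now at pos=12)
pos=12: emit RPAREN ')'
pos=13: emit EQ '='
pos=15: emit NUM '100' (now at pos=18)
DONE. 6 tokens: [STR, STR, ID, RPAREN, EQ, NUM]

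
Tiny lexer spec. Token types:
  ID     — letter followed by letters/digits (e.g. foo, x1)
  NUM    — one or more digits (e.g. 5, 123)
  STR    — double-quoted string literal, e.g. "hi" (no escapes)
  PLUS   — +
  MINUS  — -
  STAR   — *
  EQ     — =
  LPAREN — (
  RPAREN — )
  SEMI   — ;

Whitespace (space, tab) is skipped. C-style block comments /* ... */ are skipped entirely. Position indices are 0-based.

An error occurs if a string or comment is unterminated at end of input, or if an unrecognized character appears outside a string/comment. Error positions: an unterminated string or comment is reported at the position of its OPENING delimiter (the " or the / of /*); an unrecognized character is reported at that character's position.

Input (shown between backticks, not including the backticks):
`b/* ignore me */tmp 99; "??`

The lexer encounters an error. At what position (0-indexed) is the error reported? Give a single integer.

Answer: 24

Derivation:
pos=0: emit ID 'b' (now at pos=1)
pos=1: enter COMMENT mode (saw '/*')
exit COMMENT mode (now at pos=16)
pos=16: emit ID 'tmp' (now at pos=19)
pos=20: emit NUM '99' (now at pos=22)
pos=22: emit SEMI ';'
pos=24: enter STRING mode
pos=24: ERROR — unterminated string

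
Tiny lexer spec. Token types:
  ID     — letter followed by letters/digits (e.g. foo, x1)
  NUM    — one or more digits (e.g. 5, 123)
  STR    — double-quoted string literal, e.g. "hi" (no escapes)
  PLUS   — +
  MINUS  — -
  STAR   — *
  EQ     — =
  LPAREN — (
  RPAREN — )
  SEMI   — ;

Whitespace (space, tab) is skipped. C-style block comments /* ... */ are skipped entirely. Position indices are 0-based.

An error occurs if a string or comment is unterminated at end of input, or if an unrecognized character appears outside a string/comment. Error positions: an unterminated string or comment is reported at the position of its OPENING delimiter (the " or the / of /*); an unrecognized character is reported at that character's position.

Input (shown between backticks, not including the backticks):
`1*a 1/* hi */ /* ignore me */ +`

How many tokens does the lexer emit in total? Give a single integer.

pos=0: emit NUM '1' (now at pos=1)
pos=1: emit STAR '*'
pos=2: emit ID 'a' (now at pos=3)
pos=4: emit NUM '1' (now at pos=5)
pos=5: enter COMMENT mode (saw '/*')
exit COMMENT mode (now at pos=13)
pos=14: enter COMMENT mode (saw '/*')
exit COMMENT mode (now at pos=29)
pos=30: emit PLUS '+'
DONE. 5 tokens: [NUM, STAR, ID, NUM, PLUS]

Answer: 5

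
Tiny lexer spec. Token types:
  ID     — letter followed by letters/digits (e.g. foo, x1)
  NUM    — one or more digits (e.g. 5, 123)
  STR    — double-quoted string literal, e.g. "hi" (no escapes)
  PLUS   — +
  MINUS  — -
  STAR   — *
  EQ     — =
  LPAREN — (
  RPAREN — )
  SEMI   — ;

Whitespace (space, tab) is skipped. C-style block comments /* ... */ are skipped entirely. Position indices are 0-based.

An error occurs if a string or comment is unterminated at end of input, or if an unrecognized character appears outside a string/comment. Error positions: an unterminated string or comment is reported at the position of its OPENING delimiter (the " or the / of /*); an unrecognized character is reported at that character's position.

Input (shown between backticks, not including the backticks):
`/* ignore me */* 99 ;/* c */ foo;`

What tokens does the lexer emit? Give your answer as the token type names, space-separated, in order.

pos=0: enter COMMENT mode (saw '/*')
exit COMMENT mode (now at pos=15)
pos=15: emit STAR '*'
pos=17: emit NUM '99' (now at pos=19)
pos=20: emit SEMI ';'
pos=21: enter COMMENT mode (saw '/*')
exit COMMENT mode (now at pos=28)
pos=29: emit ID 'foo' (now at pos=32)
pos=32: emit SEMI ';'
DONE. 5 tokens: [STAR, NUM, SEMI, ID, SEMI]

Answer: STAR NUM SEMI ID SEMI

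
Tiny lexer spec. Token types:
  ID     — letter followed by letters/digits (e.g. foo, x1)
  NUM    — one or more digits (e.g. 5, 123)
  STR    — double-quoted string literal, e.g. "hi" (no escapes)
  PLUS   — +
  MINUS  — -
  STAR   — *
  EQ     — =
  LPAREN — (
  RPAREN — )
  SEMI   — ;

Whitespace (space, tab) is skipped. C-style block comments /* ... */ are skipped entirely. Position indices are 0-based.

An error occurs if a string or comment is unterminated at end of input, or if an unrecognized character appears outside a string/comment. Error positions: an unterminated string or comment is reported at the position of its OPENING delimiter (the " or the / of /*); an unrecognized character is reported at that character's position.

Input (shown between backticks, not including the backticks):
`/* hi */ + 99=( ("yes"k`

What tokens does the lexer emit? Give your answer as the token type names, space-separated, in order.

pos=0: enter COMMENT mode (saw '/*')
exit COMMENT mode (now at pos=8)
pos=9: emit PLUS '+'
pos=11: emit NUM '99' (now at pos=13)
pos=13: emit EQ '='
pos=14: emit LPAREN '('
pos=16: emit LPAREN '('
pos=17: enter STRING mode
pos=17: emit STR "yes" (now at pos=22)
pos=22: emit ID 'k' (now at pos=23)
DONE. 7 tokens: [PLUS, NUM, EQ, LPAREN, LPAREN, STR, ID]

Answer: PLUS NUM EQ LPAREN LPAREN STR ID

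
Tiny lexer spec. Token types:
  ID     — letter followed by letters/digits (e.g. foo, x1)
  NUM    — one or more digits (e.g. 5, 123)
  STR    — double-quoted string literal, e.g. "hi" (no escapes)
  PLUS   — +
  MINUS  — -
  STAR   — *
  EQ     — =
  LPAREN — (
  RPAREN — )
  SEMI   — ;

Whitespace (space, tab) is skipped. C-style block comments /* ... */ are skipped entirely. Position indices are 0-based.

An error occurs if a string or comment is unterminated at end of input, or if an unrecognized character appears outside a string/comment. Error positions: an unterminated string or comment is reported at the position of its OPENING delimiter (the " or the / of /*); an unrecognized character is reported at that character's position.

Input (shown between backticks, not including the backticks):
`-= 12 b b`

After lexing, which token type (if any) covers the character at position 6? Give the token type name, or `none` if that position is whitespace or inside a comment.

Answer: ID

Derivation:
pos=0: emit MINUS '-'
pos=1: emit EQ '='
pos=3: emit NUM '12' (now at pos=5)
pos=6: emit ID 'b' (now at pos=7)
pos=8: emit ID 'b' (now at pos=9)
DONE. 5 tokens: [MINUS, EQ, NUM, ID, ID]
Position 6: char is 'b' -> ID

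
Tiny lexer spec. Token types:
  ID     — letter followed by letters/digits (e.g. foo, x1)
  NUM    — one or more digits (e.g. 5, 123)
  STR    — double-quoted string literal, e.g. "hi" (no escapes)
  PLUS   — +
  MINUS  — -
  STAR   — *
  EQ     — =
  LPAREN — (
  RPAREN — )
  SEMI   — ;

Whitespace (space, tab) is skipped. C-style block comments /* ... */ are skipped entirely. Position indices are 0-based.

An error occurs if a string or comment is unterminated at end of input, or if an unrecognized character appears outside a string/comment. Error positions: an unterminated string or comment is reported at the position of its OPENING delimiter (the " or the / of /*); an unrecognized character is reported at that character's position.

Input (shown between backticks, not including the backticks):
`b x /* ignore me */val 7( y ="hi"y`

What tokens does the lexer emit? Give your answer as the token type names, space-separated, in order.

Answer: ID ID ID NUM LPAREN ID EQ STR ID

Derivation:
pos=0: emit ID 'b' (now at pos=1)
pos=2: emit ID 'x' (now at pos=3)
pos=4: enter COMMENT mode (saw '/*')
exit COMMENT mode (now at pos=19)
pos=19: emit ID 'val' (now at pos=22)
pos=23: emit NUM '7' (now at pos=24)
pos=24: emit LPAREN '('
pos=26: emit ID 'y' (now at pos=27)
pos=28: emit EQ '='
pos=29: enter STRING mode
pos=29: emit STR "hi" (now at pos=33)
pos=33: emit ID 'y' (now at pos=34)
DONE. 9 tokens: [ID, ID, ID, NUM, LPAREN, ID, EQ, STR, ID]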